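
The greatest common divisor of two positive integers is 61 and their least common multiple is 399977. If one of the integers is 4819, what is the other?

5063

For two integers, gcd × lcm = product, so the other is (61 × 399977) / 4819 = 24398597 / 4819 = 5063.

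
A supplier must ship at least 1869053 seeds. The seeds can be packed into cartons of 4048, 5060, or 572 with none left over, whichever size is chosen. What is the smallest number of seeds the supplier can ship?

The number of seeds must be a common multiple of 4048, 5060, and 572, so a multiple of their LCM.
4048 = 2^4 × 11 × 23
5060 = 2^2 × 5 × 11 × 23
572 = 2^2 × 11 × 13
LCM(4048, 5060, 572) = 2^4 × 5 × 11 × 13 × 23 = 263120.
Smallest multiple of 263120 that is ≥ 1869053: ⌈1869053/263120⌉ × 263120 = 8 × 263120 = 2104960.

2104960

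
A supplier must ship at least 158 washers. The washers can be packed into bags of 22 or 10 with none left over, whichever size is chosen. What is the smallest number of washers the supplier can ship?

220

The number of washers must be a common multiple of 22 and 10, so a multiple of their LCM.
22 = 2 × 11
10 = 2 × 5
LCM(22, 10) = 2 × 5 × 11 = 110.
Smallest multiple of 110 that is ≥ 158: ⌈158/110⌉ × 110 = 2 × 110 = 220.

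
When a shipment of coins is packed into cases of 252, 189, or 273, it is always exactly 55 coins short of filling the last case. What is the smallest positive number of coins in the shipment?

Being 55 short of a full case of size k means N ≡ −55 (mod k), i.e. N + 55 is a multiple of each size.
252 = 2^2 × 3^2 × 7
189 = 3^3 × 7
273 = 3 × 7 × 13
LCM(252, 189, 273) = 2^2 × 3^3 × 7 × 13 = 9828.
Smallest positive N is 9828 − 55 = 9773.

9773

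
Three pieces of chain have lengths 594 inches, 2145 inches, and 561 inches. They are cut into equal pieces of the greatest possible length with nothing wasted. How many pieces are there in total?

100

Piece length = gcd(594, 2145, 561).
594 = 2 × 3^3 × 11
2145 = 3 × 5 × 11 × 13
561 = 3 × 11 × 17
gcd(594, 2145, 561) = 3 × 11 = 33.
Total pieces = 594/33 + 2145/33 + 561/33 = 18 + 65 + 17 = 100.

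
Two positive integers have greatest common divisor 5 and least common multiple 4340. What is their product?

21700

For any two positive integers, gcd × lcm = product = 5 × 4340 = 21700.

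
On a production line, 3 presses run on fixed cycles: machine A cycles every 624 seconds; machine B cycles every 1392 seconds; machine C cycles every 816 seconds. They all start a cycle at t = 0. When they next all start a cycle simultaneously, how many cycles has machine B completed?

221 cycles

The first common completion time is the LCM of the periods.
624 = 2^4 × 3 × 13
1392 = 2^4 × 3 × 29
816 = 2^4 × 3 × 17
LCM(624, 1392, 816) = 2^4 × 3 × 13 × 17 × 29 = 307632.
Cycles for period 1392: 307632 / 1392 = 221.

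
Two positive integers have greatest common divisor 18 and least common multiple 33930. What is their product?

For any two positive integers, gcd × lcm = product = 18 × 33930 = 610740.

610740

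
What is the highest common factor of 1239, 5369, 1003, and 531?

1239 = 3 × 7 × 59
5369 = 7 × 13 × 59
1003 = 17 × 59
531 = 3^2 × 59
gcd(1239, 5369, 1003, 531) = 59.

59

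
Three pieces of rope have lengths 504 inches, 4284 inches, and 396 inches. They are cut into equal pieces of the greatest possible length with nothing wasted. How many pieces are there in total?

Piece length = gcd(504, 4284, 396).
504 = 2^3 × 3^2 × 7
4284 = 2^2 × 3^2 × 7 × 17
396 = 2^2 × 3^2 × 11
gcd(504, 4284, 396) = 2^2 × 3^2 = 36.
Total pieces = 504/36 + 4284/36 + 396/36 = 14 + 119 + 11 = 144.

144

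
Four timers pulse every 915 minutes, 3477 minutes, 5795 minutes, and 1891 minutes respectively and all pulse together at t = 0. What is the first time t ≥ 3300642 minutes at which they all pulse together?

Joint pulses occur at multiples of LCM(915, 3477, 5795, 1891).
915 = 3 × 5 × 61
3477 = 3 × 19 × 61
5795 = 5 × 19 × 61
1891 = 31 × 61
LCM(915, 3477, 5795, 1891) = 3 × 5 × 19 × 31 × 61 = 538935.
Smallest multiple of 538935 that is ≥ 3300642: ⌈3300642/538935⌉ × 538935 = 7 × 538935 = 3772545.

3772545 minutes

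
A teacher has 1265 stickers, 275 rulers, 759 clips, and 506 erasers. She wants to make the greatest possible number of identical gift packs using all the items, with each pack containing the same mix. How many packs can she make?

11 packs

The pack count must divide each quantity, so the greatest is gcd(1265, 275, 759, 506).
1265 = 5 × 11 × 23
275 = 5^2 × 11
759 = 3 × 11 × 23
506 = 2 × 11 × 23
gcd(1265, 275, 759, 506) = 11.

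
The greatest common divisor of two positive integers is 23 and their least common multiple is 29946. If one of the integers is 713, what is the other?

966

For two integers, gcd × lcm = product, so the other is (23 × 29946) / 713 = 688758 / 713 = 966.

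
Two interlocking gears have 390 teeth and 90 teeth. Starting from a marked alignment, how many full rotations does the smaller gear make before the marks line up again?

13 rotations

The first common completion time is the LCM of the periods.
390 = 2 × 3 × 5 × 13
90 = 2 × 3^2 × 5
LCM(390, 90) = 2 × 3^2 × 5 × 13 = 1170.
Rotations for period 90: 1170 / 90 = 13.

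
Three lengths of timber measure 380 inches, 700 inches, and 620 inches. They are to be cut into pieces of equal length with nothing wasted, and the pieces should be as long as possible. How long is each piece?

20 inches

Each piece length must divide every original length, so the longest possible is gcd(380, 700, 620).
380 = 2^2 × 5 × 19
700 = 2^2 × 5^2 × 7
620 = 2^2 × 5 × 31
gcd(380, 700, 620) = 2^2 × 5 = 20.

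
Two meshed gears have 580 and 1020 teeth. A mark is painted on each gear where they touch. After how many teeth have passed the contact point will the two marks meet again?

29580 teeth

We need the least common multiple of the intervals.
580 = 2^2 × 5 × 29
1020 = 2^2 × 3 × 5 × 17
LCM(580, 1020) = 2^2 × 3 × 5 × 17 × 29 = 29580.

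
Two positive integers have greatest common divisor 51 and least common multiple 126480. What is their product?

6450480

For any two positive integers, gcd × lcm = product = 51 × 126480 = 6450480.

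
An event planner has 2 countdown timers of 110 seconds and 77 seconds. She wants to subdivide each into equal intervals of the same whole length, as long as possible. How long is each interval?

The interval must divide each timer length; the longest such is the gcd.
110 = 2 × 5 × 11
77 = 7 × 11
gcd(110, 77) = 11.

11 seconds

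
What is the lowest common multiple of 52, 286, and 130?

2860

52 = 2^2 × 13
286 = 2 × 11 × 13
130 = 2 × 5 × 13
LCM(52, 286, 130) = 2^2 × 5 × 11 × 13 = 2860.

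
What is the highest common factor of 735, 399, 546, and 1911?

735 = 3 × 5 × 7^2
399 = 3 × 7 × 19
546 = 2 × 3 × 7 × 13
1911 = 3 × 7^2 × 13
gcd(735, 399, 546, 1911) = 3 × 7 = 21.

21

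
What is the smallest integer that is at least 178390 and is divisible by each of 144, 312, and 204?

The integer must be a common multiple of 144, 312, and 204, so a multiple of their LCM.
144 = 2^4 × 3^2
312 = 2^3 × 3 × 13
204 = 2^2 × 3 × 17
LCM(144, 312, 204) = 2^4 × 3^2 × 13 × 17 = 31824.
Smallest multiple of 31824 that is ≥ 178390: ⌈178390/31824⌉ × 31824 = 6 × 31824 = 190944.

190944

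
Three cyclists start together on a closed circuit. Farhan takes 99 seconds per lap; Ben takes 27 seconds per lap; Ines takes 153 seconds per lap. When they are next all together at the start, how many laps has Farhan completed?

51 laps

The first common completion time is the LCM of the periods.
99 = 3^2 × 11
27 = 3^3
153 = 3^2 × 17
LCM(99, 27, 153) = 3^3 × 11 × 17 = 5049.
Laps for period 99: 5049 / 99 = 51.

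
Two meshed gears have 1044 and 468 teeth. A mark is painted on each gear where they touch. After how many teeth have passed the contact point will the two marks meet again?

They coincide at every common multiple of the periods; the first is the LCM.
1044 = 2^2 × 3^2 × 29
468 = 2^2 × 3^2 × 13
LCM(1044, 468) = 2^2 × 3^2 × 13 × 29 = 13572.

13572 teeth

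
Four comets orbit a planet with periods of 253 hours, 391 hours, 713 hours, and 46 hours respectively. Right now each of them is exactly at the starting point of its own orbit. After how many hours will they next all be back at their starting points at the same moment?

They coincide at every common multiple of the periods; the first is the LCM.
253 = 11 × 23
391 = 17 × 23
713 = 23 × 31
46 = 2 × 23
LCM(253, 391, 713, 46) = 2 × 11 × 17 × 23 × 31 = 266662.

266662 hours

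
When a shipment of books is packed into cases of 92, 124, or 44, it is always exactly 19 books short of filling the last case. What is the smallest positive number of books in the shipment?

Being 19 short of a full case of size k means N ≡ −19 (mod k), i.e. N + 19 is a multiple of each size.
92 = 2^2 × 23
124 = 2^2 × 31
44 = 2^2 × 11
LCM(92, 124, 44) = 2^2 × 11 × 23 × 31 = 31372.
Smallest positive N is 31372 − 19 = 31353.

31353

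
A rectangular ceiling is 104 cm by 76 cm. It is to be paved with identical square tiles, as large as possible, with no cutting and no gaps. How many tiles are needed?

494

Tile side = gcd(104, 76).
104 = 2^3 × 13
76 = 2^2 × 19
gcd(104, 76) = 2^2 = 4.
Tiles: (104/4) × (76/4) = 26 × 19 = 494.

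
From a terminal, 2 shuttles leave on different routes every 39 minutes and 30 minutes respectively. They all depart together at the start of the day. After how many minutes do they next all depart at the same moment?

390 minutes

They coincide at every common multiple of the periods; the first is the LCM.
39 = 3 × 13
30 = 2 × 3 × 5
LCM(39, 30) = 2 × 3 × 5 × 13 = 390.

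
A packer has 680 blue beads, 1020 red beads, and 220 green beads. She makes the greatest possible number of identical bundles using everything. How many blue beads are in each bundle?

Number of bundles = gcd(680, 1020, 220).
680 = 2^3 × 5 × 17
1020 = 2^2 × 3 × 5 × 17
220 = 2^2 × 5 × 11
gcd(680, 1020, 220) = 2^2 × 5 = 20.
blue beads per bundle = 680 / 20 = 34.

34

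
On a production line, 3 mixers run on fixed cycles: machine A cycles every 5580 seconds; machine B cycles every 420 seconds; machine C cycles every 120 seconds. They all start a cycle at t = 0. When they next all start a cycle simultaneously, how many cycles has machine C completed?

The first common completion time is the LCM of the periods.
5580 = 2^2 × 3^2 × 5 × 31
420 = 2^2 × 3 × 5 × 7
120 = 2^3 × 3 × 5
LCM(5580, 420, 120) = 2^3 × 3^2 × 5 × 7 × 31 = 78120.
Cycles for period 120: 78120 / 120 = 651.

651 cycles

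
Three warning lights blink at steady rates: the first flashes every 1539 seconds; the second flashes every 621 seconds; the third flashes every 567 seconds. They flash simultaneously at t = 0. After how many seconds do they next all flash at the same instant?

We need the least common multiple of the intervals.
1539 = 3^4 × 19
621 = 3^3 × 23
567 = 3^4 × 7
LCM(1539, 621, 567) = 3^4 × 7 × 19 × 23 = 247779.

247779 seconds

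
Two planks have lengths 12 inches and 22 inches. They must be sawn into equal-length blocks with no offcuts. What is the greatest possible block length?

2 inches

By the Euclidean algorithm:
22 = 1 × 12 + 10
12 = 1 × 10 + 2
10 = 5 × 2 + 0
gcd(12, 22) = 2.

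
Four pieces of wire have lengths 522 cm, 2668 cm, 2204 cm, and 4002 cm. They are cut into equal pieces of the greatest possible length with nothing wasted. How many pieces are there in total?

Piece length = gcd(522, 2668, 2204, 4002).
522 = 2 × 3^2 × 29
2668 = 2^2 × 23 × 29
2204 = 2^2 × 19 × 29
4002 = 2 × 3 × 23 × 29
gcd(522, 2668, 2204, 4002) = 2 × 29 = 58.
Total pieces = 522/58 + 2668/58 + 2204/58 + 4002/58 = 9 + 46 + 38 + 69 = 162.

162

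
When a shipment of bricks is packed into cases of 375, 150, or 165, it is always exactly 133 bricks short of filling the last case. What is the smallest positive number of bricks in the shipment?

8117

Being 133 short of a full case of size k means N ≡ −133 (mod k), i.e. N + 133 is a multiple of each size.
375 = 3 × 5^3
150 = 2 × 3 × 5^2
165 = 3 × 5 × 11
LCM(375, 150, 165) = 2 × 3 × 5^3 × 11 = 8250.
Smallest positive N is 8250 − 133 = 8117.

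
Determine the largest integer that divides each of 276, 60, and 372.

12

276 = 2^2 × 3 × 23
60 = 2^2 × 3 × 5
372 = 2^2 × 3 × 31
gcd(276, 60, 372) = 2^2 × 3 = 12.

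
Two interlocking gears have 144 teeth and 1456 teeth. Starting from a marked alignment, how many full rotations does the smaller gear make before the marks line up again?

91 rotations

They are all back at their starting positions together after one LCM of the periods.
144 = 2^4 × 3^2
1456 = 2^4 × 7 × 13
LCM(144, 1456) = 2^4 × 3^2 × 7 × 13 = 13104.
Rotations for period 144: 13104 / 144 = 91.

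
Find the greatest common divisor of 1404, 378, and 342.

1404 = 2^2 × 3^3 × 13
378 = 2 × 3^3 × 7
342 = 2 × 3^2 × 19
gcd(1404, 378, 342) = 2 × 3^2 = 18.

18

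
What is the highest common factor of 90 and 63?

9

90 = 2 × 3^2 × 5
63 = 3^2 × 7
gcd(90, 63) = 3^2 = 9.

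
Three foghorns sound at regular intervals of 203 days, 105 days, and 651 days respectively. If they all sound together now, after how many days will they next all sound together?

The first simultaneous occurrence is after LCM of the individual periods.
203 = 7 × 29
105 = 3 × 5 × 7
651 = 3 × 7 × 31
LCM(203, 105, 651) = 3 × 5 × 7 × 29 × 31 = 94395.

94395 days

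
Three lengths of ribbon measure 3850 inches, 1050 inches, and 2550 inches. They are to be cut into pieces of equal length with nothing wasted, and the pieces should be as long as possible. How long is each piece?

The greatest length dividing all of 3850, 1050, and 2550 is their gcd.
3850 = 2 × 5^2 × 7 × 11
1050 = 2 × 3 × 5^2 × 7
2550 = 2 × 3 × 5^2 × 17
gcd(3850, 1050, 2550) = 2 × 5^2 = 50.

50 inches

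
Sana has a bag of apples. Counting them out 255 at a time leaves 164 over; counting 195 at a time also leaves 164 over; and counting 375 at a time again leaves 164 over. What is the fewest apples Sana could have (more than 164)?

N − 164 must be a common multiple of 255, 195, and 375.
255 = 3 × 5 × 17
195 = 3 × 5 × 13
375 = 3 × 5^3
LCM(255, 195, 375) = 3 × 5^3 × 13 × 17 = 82875.
Smallest N > 164 is LCM + 164 = 82875 + 164 = 83039.

83039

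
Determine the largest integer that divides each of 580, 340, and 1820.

20

580 = 2^2 × 5 × 29
340 = 2^2 × 5 × 17
1820 = 2^2 × 5 × 7 × 13
gcd(580, 340, 1820) = 2^2 × 5 = 20.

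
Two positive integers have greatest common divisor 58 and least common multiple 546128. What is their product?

For any two positive integers, gcd × lcm = product = 58 × 546128 = 31675424.

31675424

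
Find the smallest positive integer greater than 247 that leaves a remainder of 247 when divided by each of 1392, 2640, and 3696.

536167

N − 247 must be a common multiple of 1392, 2640, and 3696.
1392 = 2^4 × 3 × 29
2640 = 2^4 × 3 × 5 × 11
3696 = 2^4 × 3 × 7 × 11
LCM(1392, 2640, 3696) = 2^4 × 3 × 5 × 7 × 11 × 29 = 535920.
Smallest N > 247 is LCM + 247 = 535920 + 247 = 536167.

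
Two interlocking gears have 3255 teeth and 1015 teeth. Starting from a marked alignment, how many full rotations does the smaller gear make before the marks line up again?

93 rotations

The first common completion time is the LCM of the periods.
3255 = 3 × 5 × 7 × 31
1015 = 5 × 7 × 29
LCM(3255, 1015) = 3 × 5 × 7 × 29 × 31 = 94395.
Rotations for period 1015: 94395 / 1015 = 93.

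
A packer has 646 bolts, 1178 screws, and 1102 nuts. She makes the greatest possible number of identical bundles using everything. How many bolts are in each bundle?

17

Number of bundles = gcd(646, 1178, 1102).
646 = 2 × 17 × 19
1178 = 2 × 19 × 31
1102 = 2 × 19 × 29
gcd(646, 1178, 1102) = 2 × 19 = 38.
bolts per bundle = 646 / 38 = 17.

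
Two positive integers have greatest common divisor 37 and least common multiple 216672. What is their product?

For any two positive integers, gcd × lcm = product = 37 × 216672 = 8016864.

8016864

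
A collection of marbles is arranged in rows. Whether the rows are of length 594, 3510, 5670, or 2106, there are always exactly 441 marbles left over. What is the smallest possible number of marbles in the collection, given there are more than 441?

811251

N − 441 must be a common multiple of 594, 3510, 5670, and 2106.
594 = 2 × 3^3 × 11
3510 = 2 × 3^3 × 5 × 13
5670 = 2 × 3^4 × 5 × 7
2106 = 2 × 3^4 × 13
LCM(594, 3510, 5670, 2106) = 2 × 3^4 × 5 × 7 × 11 × 13 = 810810.
Smallest N > 441 is LCM + 441 = 810810 + 441 = 811251.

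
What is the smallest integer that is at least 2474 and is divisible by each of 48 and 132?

2640

The integer must be a common multiple of 48 and 132, so a multiple of their LCM.
48 = 2^4 × 3
132 = 2^2 × 3 × 11
LCM(48, 132) = 2^4 × 3 × 11 = 528.
Smallest multiple of 528 that is ≥ 2474: ⌈2474/528⌉ × 528 = 5 × 528 = 2640.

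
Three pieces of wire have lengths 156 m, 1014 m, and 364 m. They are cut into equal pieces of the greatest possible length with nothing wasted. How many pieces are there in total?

Piece length = gcd(156, 1014, 364).
156 = 2^2 × 3 × 13
1014 = 2 × 3 × 13^2
364 = 2^2 × 7 × 13
gcd(156, 1014, 364) = 2 × 13 = 26.
Total pieces = 156/26 + 1014/26 + 364/26 = 6 + 39 + 14 = 59.

59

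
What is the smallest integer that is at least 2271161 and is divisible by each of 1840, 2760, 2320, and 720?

The integer must be a common multiple of 1840, 2760, 2320, and 720, so a multiple of their LCM.
1840 = 2^4 × 5 × 23
2760 = 2^3 × 3 × 5 × 23
2320 = 2^4 × 5 × 29
720 = 2^4 × 3^2 × 5
LCM(1840, 2760, 2320, 720) = 2^4 × 3^2 × 5 × 23 × 29 = 480240.
Smallest multiple of 480240 that is ≥ 2271161: ⌈2271161/480240⌉ × 480240 = 5 × 480240 = 2401200.

2401200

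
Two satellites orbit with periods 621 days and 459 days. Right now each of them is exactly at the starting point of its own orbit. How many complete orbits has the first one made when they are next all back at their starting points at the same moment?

The first common completion time is the LCM of the periods.
621 = 3^3 × 23
459 = 3^3 × 17
LCM(621, 459) = 3^3 × 17 × 23 = 10557.
Orbits for period 621: 10557 / 621 = 17.

17 orbits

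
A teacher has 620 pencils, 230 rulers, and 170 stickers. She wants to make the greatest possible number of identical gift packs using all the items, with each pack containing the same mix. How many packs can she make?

10 packs

The pack count must divide each quantity, so the greatest is gcd(620, 230, 170).
620 = 2^2 × 5 × 31
230 = 2 × 5 × 23
170 = 2 × 5 × 17
gcd(620, 230, 170) = 2 × 5 = 10.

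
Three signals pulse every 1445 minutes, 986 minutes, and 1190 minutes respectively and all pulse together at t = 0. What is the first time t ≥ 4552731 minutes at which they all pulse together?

4693360 minutes

Joint pulses occur at multiples of LCM(1445, 986, 1190).
1445 = 5 × 17^2
986 = 2 × 17 × 29
1190 = 2 × 5 × 7 × 17
LCM(1445, 986, 1190) = 2 × 5 × 7 × 17^2 × 29 = 586670.
Smallest multiple of 586670 that is ≥ 4552731: ⌈4552731/586670⌉ × 586670 = 8 × 586670 = 4693360.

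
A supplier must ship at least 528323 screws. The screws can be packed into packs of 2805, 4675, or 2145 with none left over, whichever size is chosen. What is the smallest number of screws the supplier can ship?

The number of screws must be a common multiple of 2805, 4675, and 2145, so a multiple of their LCM.
2805 = 3 × 5 × 11 × 17
4675 = 5^2 × 11 × 17
2145 = 3 × 5 × 11 × 13
LCM(2805, 4675, 2145) = 3 × 5^2 × 11 × 13 × 17 = 182325.
Smallest multiple of 182325 that is ≥ 528323: ⌈528323/182325⌉ × 182325 = 3 × 182325 = 546975.

546975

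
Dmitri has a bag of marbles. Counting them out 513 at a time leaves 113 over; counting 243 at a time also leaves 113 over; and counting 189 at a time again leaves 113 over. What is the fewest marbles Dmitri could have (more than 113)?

N − 113 must be a common multiple of 513, 243, and 189.
513 = 3^3 × 19
243 = 3^5
189 = 3^3 × 7
LCM(513, 243, 189) = 3^5 × 7 × 19 = 32319.
Smallest N > 113 is LCM + 113 = 32319 + 113 = 32432.

32432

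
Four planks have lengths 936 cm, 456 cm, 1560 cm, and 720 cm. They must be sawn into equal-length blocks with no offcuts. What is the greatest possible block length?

24 cm

This is the greatest common divisor of 936, 456, 1560, and 720.
936 = 2^3 × 3^2 × 13
456 = 2^3 × 3 × 19
1560 = 2^3 × 3 × 5 × 13
720 = 2^4 × 3^2 × 5
gcd(936, 456, 1560, 720) = 2^3 × 3 = 24.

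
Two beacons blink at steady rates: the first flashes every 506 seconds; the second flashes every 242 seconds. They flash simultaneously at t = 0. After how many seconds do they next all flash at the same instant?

5566 seconds

They coincide at every common multiple of the periods; the first is the LCM.
506 = 2 × 11 × 23
242 = 2 × 11^2
LCM(506, 242) = 2 × 11^2 × 23 = 5566.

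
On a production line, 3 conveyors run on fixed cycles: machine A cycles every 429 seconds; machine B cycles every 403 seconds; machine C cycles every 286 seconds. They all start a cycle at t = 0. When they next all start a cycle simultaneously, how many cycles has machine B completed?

They are all back at their starting positions together after one LCM of the periods.
429 = 3 × 11 × 13
403 = 13 × 31
286 = 2 × 11 × 13
LCM(429, 403, 286) = 2 × 3 × 11 × 13 × 31 = 26598.
Cycles for period 403: 26598 / 403 = 66.

66 cycles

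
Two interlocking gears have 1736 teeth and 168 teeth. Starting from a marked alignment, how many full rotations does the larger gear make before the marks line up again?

The first common completion time is the LCM of the periods.
1736 = 2^3 × 7 × 31
168 = 2^3 × 3 × 7
LCM(1736, 168) = 2^3 × 3 × 7 × 31 = 5208.
Rotations for period 1736: 5208 / 1736 = 3.

3 rotations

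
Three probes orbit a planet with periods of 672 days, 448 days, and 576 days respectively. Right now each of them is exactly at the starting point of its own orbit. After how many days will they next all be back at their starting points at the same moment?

The first simultaneous occurrence is after LCM of the individual periods.
672 = 2^5 × 3 × 7
448 = 2^6 × 7
576 = 2^6 × 3^2
LCM(672, 448, 576) = 2^6 × 3^2 × 7 = 4032.

4032 days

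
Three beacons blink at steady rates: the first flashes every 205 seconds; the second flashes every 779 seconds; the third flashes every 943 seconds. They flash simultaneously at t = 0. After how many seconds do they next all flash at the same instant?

They coincide at every common multiple of the periods; the first is the LCM.
205 = 5 × 41
779 = 19 × 41
943 = 23 × 41
LCM(205, 779, 943) = 5 × 19 × 23 × 41 = 89585.

89585 seconds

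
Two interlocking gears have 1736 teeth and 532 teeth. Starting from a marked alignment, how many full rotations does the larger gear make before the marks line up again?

19 rotations

All finish a whole number of cycles simultaneously at t = LCM of the periods.
1736 = 2^3 × 7 × 31
532 = 2^2 × 7 × 19
LCM(1736, 532) = 2^3 × 7 × 19 × 31 = 32984.
Rotations for period 1736: 32984 / 1736 = 19.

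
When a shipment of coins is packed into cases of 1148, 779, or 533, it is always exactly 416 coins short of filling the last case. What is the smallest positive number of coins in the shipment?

283140

Being 416 short of a full case of size k means N ≡ −416 (mod k), i.e. N + 416 is a multiple of each size.
1148 = 2^2 × 7 × 41
779 = 19 × 41
533 = 13 × 41
LCM(1148, 779, 533) = 2^2 × 7 × 13 × 19 × 41 = 283556.
Smallest positive N is 283556 − 416 = 283140.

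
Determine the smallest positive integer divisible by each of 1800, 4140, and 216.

124200

1800 = 2^3 × 3^2 × 5^2
4140 = 2^2 × 3^2 × 5 × 23
216 = 2^3 × 3^3
LCM(1800, 4140, 216) = 2^3 × 3^3 × 5^2 × 23 = 124200.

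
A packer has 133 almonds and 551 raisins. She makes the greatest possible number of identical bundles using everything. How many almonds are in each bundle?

Number of bundles = gcd(133, 551).
133 = 7 × 19
551 = 19 × 29
gcd(133, 551) = 19.
almonds per bundle = 133 / 19 = 7.

7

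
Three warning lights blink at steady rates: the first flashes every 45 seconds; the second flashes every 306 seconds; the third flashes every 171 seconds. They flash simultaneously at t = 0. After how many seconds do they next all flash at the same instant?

We need the least common multiple of the intervals.
45 = 3^2 × 5
306 = 2 × 3^2 × 17
171 = 3^2 × 19
LCM(45, 306, 171) = 2 × 3^2 × 5 × 17 × 19 = 29070.

29070 seconds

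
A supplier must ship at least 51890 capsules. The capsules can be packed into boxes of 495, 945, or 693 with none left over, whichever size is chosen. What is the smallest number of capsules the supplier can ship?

51975

The number of capsules must be a common multiple of 495, 945, and 693, so a multiple of their LCM.
495 = 3^2 × 5 × 11
945 = 3^3 × 5 × 7
693 = 3^2 × 7 × 11
LCM(495, 945, 693) = 3^3 × 5 × 7 × 11 = 10395.
Smallest multiple of 10395 that is ≥ 51890: ⌈51890/10395⌉ × 10395 = 5 × 10395 = 51975.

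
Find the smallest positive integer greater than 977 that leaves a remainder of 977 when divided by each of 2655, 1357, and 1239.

428432

N − 977 must be a common multiple of 2655, 1357, and 1239.
2655 = 3^2 × 5 × 59
1357 = 23 × 59
1239 = 3 × 7 × 59
LCM(2655, 1357, 1239) = 3^2 × 5 × 7 × 23 × 59 = 427455.
Smallest N > 977 is LCM + 977 = 427455 + 977 = 428432.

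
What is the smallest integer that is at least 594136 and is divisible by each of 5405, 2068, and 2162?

The integer must be a common multiple of 5405, 2068, and 2162, so a multiple of their LCM.
5405 = 5 × 23 × 47
2068 = 2^2 × 11 × 47
2162 = 2 × 23 × 47
LCM(5405, 2068, 2162) = 2^2 × 5 × 11 × 23 × 47 = 237820.
Smallest multiple of 237820 that is ≥ 594136: ⌈594136/237820⌉ × 237820 = 3 × 237820 = 713460.

713460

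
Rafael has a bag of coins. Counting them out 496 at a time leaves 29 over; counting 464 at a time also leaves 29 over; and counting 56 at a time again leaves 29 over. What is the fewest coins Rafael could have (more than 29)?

N − 29 must be a common multiple of 496, 464, and 56.
496 = 2^4 × 31
464 = 2^4 × 29
56 = 2^3 × 7
LCM(496, 464, 56) = 2^4 × 7 × 29 × 31 = 100688.
Smallest N > 29 is LCM + 29 = 100688 + 29 = 100717.

100717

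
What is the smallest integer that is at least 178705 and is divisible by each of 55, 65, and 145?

186615

The integer must be a common multiple of 55, 65, and 145, so a multiple of their LCM.
55 = 5 × 11
65 = 5 × 13
145 = 5 × 29
LCM(55, 65, 145) = 5 × 11 × 13 × 29 = 20735.
Smallest multiple of 20735 that is ≥ 178705: ⌈178705/20735⌉ × 20735 = 9 × 20735 = 186615.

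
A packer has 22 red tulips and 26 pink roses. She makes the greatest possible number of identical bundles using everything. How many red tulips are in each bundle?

Number of bundles = gcd(22, 26).
22 = 2 × 11
26 = 2 × 13
gcd(22, 26) = 2.
red tulips per bundle = 22 / 2 = 11.

11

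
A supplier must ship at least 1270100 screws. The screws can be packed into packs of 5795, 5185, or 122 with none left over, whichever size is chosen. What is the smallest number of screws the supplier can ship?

1379210

The number of screws must be a common multiple of 5795, 5185, and 122, so a multiple of their LCM.
5795 = 5 × 19 × 61
5185 = 5 × 17 × 61
122 = 2 × 61
LCM(5795, 5185, 122) = 2 × 5 × 17 × 19 × 61 = 197030.
Smallest multiple of 197030 that is ≥ 1270100: ⌈1270100/197030⌉ × 197030 = 7 × 197030 = 1379210.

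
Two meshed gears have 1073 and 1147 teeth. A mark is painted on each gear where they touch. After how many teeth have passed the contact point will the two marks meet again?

33263 teeth

We need the least common multiple of the intervals.
1073 = 29 × 37
1147 = 31 × 37
LCM(1073, 1147) = 29 × 31 × 37 = 33263.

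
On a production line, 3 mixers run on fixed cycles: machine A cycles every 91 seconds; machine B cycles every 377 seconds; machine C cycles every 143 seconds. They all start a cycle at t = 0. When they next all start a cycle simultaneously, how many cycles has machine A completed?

All finish a whole number of cycles simultaneously at t = LCM of the periods.
91 = 7 × 13
377 = 13 × 29
143 = 11 × 13
LCM(91, 377, 143) = 7 × 11 × 13 × 29 = 29029.
Cycles for period 91: 29029 / 91 = 319.

319 cycles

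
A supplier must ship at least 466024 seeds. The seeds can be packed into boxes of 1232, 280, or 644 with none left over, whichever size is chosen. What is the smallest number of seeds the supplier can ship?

The number of seeds must be a common multiple of 1232, 280, and 644, so a multiple of their LCM.
1232 = 2^4 × 7 × 11
280 = 2^3 × 5 × 7
644 = 2^2 × 7 × 23
LCM(1232, 280, 644) = 2^4 × 5 × 7 × 11 × 23 = 141680.
Smallest multiple of 141680 that is ≥ 466024: ⌈466024/141680⌉ × 141680 = 4 × 141680 = 566720.

566720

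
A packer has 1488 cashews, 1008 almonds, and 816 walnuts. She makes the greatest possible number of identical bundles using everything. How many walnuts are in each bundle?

Number of bundles = gcd(1488, 1008, 816).
1488 = 2^4 × 3 × 31
1008 = 2^4 × 3^2 × 7
816 = 2^4 × 3 × 17
gcd(1488, 1008, 816) = 2^4 × 3 = 48.
walnuts per bundle = 816 / 48 = 17.

17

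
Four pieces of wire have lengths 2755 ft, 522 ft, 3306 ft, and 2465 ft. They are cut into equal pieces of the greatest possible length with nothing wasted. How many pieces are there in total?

Piece length = gcd(2755, 522, 3306, 2465).
2755 = 5 × 19 × 29
522 = 2 × 3^2 × 29
3306 = 2 × 3 × 19 × 29
2465 = 5 × 17 × 29
gcd(2755, 522, 3306, 2465) = 29.
Total pieces = 2755/29 + 522/29 + 3306/29 + 2465/29 = 95 + 18 + 114 + 85 = 312.

312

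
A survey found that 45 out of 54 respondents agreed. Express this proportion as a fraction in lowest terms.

5/6

45 = 3^2 × 5
54 = 2 × 3^3
gcd(45, 54) = 3^2 = 9.
Divide numerator and denominator by 9: 45/54 = 5/6.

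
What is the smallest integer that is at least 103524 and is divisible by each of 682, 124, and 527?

The integer must be a common multiple of 682, 124, and 527, so a multiple of their LCM.
682 = 2 × 11 × 31
124 = 2^2 × 31
527 = 17 × 31
LCM(682, 124, 527) = 2^2 × 11 × 17 × 31 = 23188.
Smallest multiple of 23188 that is ≥ 103524: ⌈103524/23188⌉ × 23188 = 5 × 23188 = 115940.

115940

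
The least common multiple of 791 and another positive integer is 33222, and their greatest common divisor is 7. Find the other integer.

gcd × lcm = product of the two integers, so the other integer is (7 × 33222) / 791 = 294.

294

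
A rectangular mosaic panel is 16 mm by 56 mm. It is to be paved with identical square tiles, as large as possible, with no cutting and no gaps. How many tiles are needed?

Tile side = gcd(16, 56).
16 = 2^4
56 = 2^3 × 7
gcd(16, 56) = 2^3 = 8.
Tiles: (16/8) × (56/8) = 2 × 7 = 14.

14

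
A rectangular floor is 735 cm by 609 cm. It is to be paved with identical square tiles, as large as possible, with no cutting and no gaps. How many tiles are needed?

Tile side = gcd(735, 609).
735 = 3 × 5 × 7^2
609 = 3 × 7 × 29
gcd(735, 609) = 3 × 7 = 21.
Tiles: (735/21) × (609/21) = 35 × 29 = 1015.

1015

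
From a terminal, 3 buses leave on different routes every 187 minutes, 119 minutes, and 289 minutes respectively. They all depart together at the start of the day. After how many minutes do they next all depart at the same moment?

We need the least common multiple of the intervals.
187 = 11 × 17
119 = 7 × 17
289 = 17^2
LCM(187, 119, 289) = 7 × 11 × 17^2 = 22253.

22253 minutes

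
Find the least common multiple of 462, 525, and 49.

80850

462 = 2 × 3 × 7 × 11
525 = 3 × 5^2 × 7
49 = 7^2
LCM(462, 525, 49) = 2 × 3 × 5^2 × 7^2 × 11 = 80850.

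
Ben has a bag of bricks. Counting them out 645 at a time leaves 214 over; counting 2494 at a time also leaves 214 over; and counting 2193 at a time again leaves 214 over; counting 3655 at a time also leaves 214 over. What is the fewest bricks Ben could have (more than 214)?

N − 214 must be a common multiple of 645, 2494, 2193, and 3655.
645 = 3 × 5 × 43
2494 = 2 × 29 × 43
2193 = 3 × 17 × 43
3655 = 5 × 17 × 43
LCM(645, 2494, 2193, 3655) = 2 × 3 × 5 × 17 × 29 × 43 = 635970.
Smallest N > 214 is LCM + 214 = 635970 + 214 = 636184.

636184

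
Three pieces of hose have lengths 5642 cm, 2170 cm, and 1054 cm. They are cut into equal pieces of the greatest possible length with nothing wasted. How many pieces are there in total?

Piece length = gcd(5642, 2170, 1054).
5642 = 2 × 7 × 13 × 31
2170 = 2 × 5 × 7 × 31
1054 = 2 × 17 × 31
gcd(5642, 2170, 1054) = 2 × 31 = 62.
Total pieces = 5642/62 + 2170/62 + 1054/62 = 91 + 35 + 17 = 143.

143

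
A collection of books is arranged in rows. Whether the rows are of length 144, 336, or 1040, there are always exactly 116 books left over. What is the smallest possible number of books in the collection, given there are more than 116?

N − 116 must be a common multiple of 144, 336, and 1040.
144 = 2^4 × 3^2
336 = 2^4 × 3 × 7
1040 = 2^4 × 5 × 13
LCM(144, 336, 1040) = 2^4 × 3^2 × 5 × 7 × 13 = 65520.
Smallest N > 116 is LCM + 116 = 65520 + 116 = 65636.

65636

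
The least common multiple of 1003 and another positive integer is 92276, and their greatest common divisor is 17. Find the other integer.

1564

gcd × lcm = product of the two integers, so the other integer is (17 × 92276) / 1003 = 1564.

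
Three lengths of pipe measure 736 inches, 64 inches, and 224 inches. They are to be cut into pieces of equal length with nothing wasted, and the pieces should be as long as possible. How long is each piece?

The greatest length dividing all of 736, 64, and 224 is their gcd.
736 = 2^5 × 23
64 = 2^6
224 = 2^5 × 7
gcd(736, 64, 224) = 2^5 = 32.

32 inches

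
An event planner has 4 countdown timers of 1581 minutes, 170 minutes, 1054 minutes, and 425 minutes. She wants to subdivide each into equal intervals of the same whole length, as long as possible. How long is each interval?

17 minutes

The interval must divide each timer length; the longest such is the gcd.
1581 = 3 × 17 × 31
170 = 2 × 5 × 17
1054 = 2 × 17 × 31
425 = 5^2 × 17
gcd(1581, 170, 1054, 425) = 17.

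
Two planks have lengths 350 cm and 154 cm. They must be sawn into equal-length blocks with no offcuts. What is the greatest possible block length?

The block length must divide every plank, so the greatest is gcd(350, 154).
350 = 2 × 5^2 × 7
154 = 2 × 7 × 11
gcd(350, 154) = 2 × 7 = 14.

14 cm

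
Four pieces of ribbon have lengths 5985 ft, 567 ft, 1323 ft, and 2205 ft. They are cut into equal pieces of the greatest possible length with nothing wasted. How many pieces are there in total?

Piece length = gcd(5985, 567, 1323, 2205).
5985 = 3^2 × 5 × 7 × 19
567 = 3^4 × 7
1323 = 3^3 × 7^2
2205 = 3^2 × 5 × 7^2
gcd(5985, 567, 1323, 2205) = 3^2 × 7 = 63.
Total pieces = 5985/63 + 567/63 + 1323/63 + 2205/63 = 95 + 9 + 21 + 35 = 160.

160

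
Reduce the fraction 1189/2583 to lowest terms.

29/63

1189 = 29 × 41
2583 = 3^2 × 7 × 41
gcd(1189, 2583) = 41.
Divide numerator and denominator by 41: 1189/2583 = 29/63.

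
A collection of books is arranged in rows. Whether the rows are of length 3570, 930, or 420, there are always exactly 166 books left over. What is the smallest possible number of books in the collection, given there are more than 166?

221506

N − 166 must be a common multiple of 3570, 930, and 420.
3570 = 2 × 3 × 5 × 7 × 17
930 = 2 × 3 × 5 × 31
420 = 2^2 × 3 × 5 × 7
LCM(3570, 930, 420) = 2^2 × 3 × 5 × 7 × 17 × 31 = 221340.
Smallest N > 166 is LCM + 166 = 221340 + 166 = 221506.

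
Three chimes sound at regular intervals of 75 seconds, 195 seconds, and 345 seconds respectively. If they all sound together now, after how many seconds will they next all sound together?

22425 seconds

They coincide at every common multiple of the periods; the first is the LCM.
75 = 3 × 5^2
195 = 3 × 5 × 13
345 = 3 × 5 × 23
LCM(75, 195, 345) = 3 × 5^2 × 13 × 23 = 22425.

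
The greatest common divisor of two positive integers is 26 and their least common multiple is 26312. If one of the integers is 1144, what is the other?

598

For two integers, gcd × lcm = product, so the other is (26 × 26312) / 1144 = 684112 / 1144 = 598.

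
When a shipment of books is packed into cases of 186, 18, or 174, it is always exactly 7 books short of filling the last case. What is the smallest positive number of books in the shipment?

Being 7 short of a full case of size k means N ≡ −7 (mod k), i.e. N + 7 is a multiple of each size.
186 = 2 × 3 × 31
18 = 2 × 3^2
174 = 2 × 3 × 29
LCM(186, 18, 174) = 2 × 3^2 × 29 × 31 = 16182.
Smallest positive N is 16182 − 7 = 16175.

16175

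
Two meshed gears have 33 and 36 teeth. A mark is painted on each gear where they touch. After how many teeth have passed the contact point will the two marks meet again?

They coincide at every common multiple of the periods; the first is the LCM.
33 = 3 × 11
36 = 2^2 × 3^2
LCM(33, 36) = 2^2 × 3^2 × 11 = 396.

396 teeth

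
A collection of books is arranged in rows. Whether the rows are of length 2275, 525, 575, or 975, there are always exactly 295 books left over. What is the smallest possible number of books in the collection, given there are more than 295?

N − 295 must be a common multiple of 2275, 525, 575, and 975.
2275 = 5^2 × 7 × 13
525 = 3 × 5^2 × 7
575 = 5^2 × 23
975 = 3 × 5^2 × 13
LCM(2275, 525, 575, 975) = 3 × 5^2 × 7 × 13 × 23 = 156975.
Smallest N > 295 is LCM + 295 = 156975 + 295 = 157270.

157270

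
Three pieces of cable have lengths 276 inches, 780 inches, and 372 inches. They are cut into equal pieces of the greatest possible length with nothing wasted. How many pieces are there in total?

Piece length = gcd(276, 780, 372).
276 = 2^2 × 3 × 23
780 = 2^2 × 3 × 5 × 13
372 = 2^2 × 3 × 31
gcd(276, 780, 372) = 2^2 × 3 = 12.
Total pieces = 276/12 + 780/12 + 372/12 = 23 + 65 + 31 = 119.

119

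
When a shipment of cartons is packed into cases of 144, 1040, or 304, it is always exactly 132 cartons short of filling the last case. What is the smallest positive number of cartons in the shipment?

177708

Being 132 short of a full case of size k means N ≡ −132 (mod k), i.e. N + 132 is a multiple of each size.
144 = 2^4 × 3^2
1040 = 2^4 × 5 × 13
304 = 2^4 × 19
LCM(144, 1040, 304) = 2^4 × 3^2 × 5 × 13 × 19 = 177840.
Smallest positive N is 177840 − 132 = 177708.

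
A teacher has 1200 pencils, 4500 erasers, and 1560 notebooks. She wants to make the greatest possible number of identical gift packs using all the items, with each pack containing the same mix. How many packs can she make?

60 packs

The pack count must divide each quantity, so the greatest is gcd(1200, 4500, 1560).
1200 = 2^4 × 3 × 5^2
4500 = 2^2 × 3^2 × 5^3
1560 = 2^3 × 3 × 5 × 13
gcd(1200, 4500, 1560) = 2^2 × 3 × 5 = 60.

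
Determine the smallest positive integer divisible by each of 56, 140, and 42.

840

56 = 2^3 × 7
140 = 2^2 × 5 × 7
42 = 2 × 3 × 7
LCM(56, 140, 42) = 2^3 × 3 × 5 × 7 = 840.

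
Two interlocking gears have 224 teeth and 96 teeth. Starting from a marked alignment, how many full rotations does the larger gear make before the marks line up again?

All finish a whole number of cycles simultaneously at t = LCM of the periods.
224 = 2^5 × 7
96 = 2^5 × 3
LCM(224, 96) = 2^5 × 3 × 7 = 672.
Rotations for period 224: 672 / 224 = 3.

3 rotations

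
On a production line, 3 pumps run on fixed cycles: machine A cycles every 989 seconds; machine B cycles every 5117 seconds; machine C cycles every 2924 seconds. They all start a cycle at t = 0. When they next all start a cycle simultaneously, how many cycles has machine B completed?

92 cycles

They are all back at their starting positions together after one LCM of the periods.
989 = 23 × 43
5117 = 7 × 17 × 43
2924 = 2^2 × 17 × 43
LCM(989, 5117, 2924) = 2^2 × 7 × 17 × 23 × 43 = 470764.
Cycles for period 5117: 470764 / 5117 = 92.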